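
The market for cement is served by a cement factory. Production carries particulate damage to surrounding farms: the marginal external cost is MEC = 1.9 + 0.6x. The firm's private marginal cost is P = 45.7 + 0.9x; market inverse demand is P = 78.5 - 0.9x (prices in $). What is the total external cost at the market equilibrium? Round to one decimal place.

$134.2

Market equilibrium (private): 45.7 + 0.9x = 78.5 - 0.9x → x_m = 18.2222.
Total external cost = ∫₀^{x_m} (1.9 + 0.6x) dx = 1.9×18.2222 + ½×0.6×18.2222² = 134.2368.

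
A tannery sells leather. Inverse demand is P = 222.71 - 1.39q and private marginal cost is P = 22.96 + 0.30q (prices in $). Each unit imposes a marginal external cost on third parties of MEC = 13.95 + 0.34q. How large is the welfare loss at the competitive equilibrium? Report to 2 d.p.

Market equilibrium (private): 22.96 + 0.30q = 222.71 - 1.39q → q_m = 118.1953.
Social marginal cost = private MC + MEC = 36.91 + 0.64q.
Set SMC = demand: 36.91 + 0.64q = 222.71 - 1.39q → q* = 91.5271.
Between q* and q_m the wedge SMC − demand runs linearly from 0 to MEC(q_m), so the loss is a triangle.
DWL = ½ × 26.6682 × 54.1364 = 721.8602.

DWL = $721.86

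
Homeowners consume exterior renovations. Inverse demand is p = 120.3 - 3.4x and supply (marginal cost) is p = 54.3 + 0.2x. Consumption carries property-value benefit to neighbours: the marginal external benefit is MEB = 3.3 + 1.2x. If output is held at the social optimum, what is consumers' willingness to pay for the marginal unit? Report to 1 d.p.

Social marginal benefit = demand + MEB = 123.6 - 2.2x.
Set SMB = MC: 123.6 - 2.2x = 54.3 + 0.2x → x* = 28.8750.
Consumer price on the demand curve at x*: 120.3 − 3.4×28.8750 = 22.1250.

P = 22.1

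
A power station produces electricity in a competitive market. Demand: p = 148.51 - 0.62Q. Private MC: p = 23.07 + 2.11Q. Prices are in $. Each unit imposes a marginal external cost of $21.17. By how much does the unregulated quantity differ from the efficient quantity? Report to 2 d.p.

7.75 units

Market equilibrium (private): 23.07 + 2.11Q = 148.51 - 0.62Q → Q_m = 45.9487.
Social marginal cost = private MC + MEC = 44.24 + 2.11Q.
Set SMC = demand: 44.24 + 2.11Q = 148.51 - 0.62Q → Q* = 38.1941.
Gap = |45.9487 − 38.1941| = 7.7546.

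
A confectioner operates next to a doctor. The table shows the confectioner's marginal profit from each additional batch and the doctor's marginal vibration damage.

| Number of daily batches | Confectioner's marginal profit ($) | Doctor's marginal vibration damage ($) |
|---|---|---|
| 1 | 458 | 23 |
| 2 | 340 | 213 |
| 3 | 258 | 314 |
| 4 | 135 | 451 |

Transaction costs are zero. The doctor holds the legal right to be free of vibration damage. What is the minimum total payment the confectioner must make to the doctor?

Efficient level: marginal profit ≥ marginal vibration damage through level 2, so k* = 2.
With the doctor holding the right, the confectioner must at least compensate total damage at k*: 23 + 213 = 236.

$236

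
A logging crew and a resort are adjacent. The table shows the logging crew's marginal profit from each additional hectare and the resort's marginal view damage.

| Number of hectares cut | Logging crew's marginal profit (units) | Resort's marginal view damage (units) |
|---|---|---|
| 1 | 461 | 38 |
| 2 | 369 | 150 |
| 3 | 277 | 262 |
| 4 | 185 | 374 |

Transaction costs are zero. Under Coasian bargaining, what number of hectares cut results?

3

Bargaining reaches the level where marginal profit last exceeds marginal view damage.
That holds through level 3 (277 ≥ 262) but not at 4 (185 < 374).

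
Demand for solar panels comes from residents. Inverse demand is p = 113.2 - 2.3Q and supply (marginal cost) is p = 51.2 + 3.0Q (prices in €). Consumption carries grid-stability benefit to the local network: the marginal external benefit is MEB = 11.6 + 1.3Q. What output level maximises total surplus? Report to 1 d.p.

Social marginal benefit = demand + MEB = 124.8 - Q.
Set SMB = MC: 124.8 - Q = 51.2 + 3.0Q → Q* = 18.4000.

Q* = 18.4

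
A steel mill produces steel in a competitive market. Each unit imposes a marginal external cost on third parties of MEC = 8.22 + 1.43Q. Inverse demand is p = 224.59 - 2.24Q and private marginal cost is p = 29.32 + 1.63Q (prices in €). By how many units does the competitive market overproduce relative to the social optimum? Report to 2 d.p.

Market equilibrium (private): 29.32 + 1.63Q = 224.59 - 2.24Q → Q_m = 50.4574.
Social marginal cost = private MC + MEC = 37.54 + 3.06Q.
Set SMC = demand: 37.54 + 3.06Q = 224.59 - 2.24Q → Q* = 35.2925.
Gap = |50.4574 − 35.2925| = 15.1649.

15.16 units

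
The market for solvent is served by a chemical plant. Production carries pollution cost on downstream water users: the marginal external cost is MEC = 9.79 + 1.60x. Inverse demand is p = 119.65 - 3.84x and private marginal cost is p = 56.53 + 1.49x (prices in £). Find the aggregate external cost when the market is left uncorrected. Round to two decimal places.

£228.13

Market equilibrium (private): 56.53 + 1.49x = 119.65 - 3.84x → x_m = 11.8424.
Total external cost = ∫₀^{x_m} (9.79 + 1.60x) dx = 9.79×11.8424 + ½×1.60×11.8424² = 228.1310.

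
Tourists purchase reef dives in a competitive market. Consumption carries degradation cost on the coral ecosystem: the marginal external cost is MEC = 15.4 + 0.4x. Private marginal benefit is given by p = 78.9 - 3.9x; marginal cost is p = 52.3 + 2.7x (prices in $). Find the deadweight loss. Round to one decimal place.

DWL = $20.7

Market equilibrium (private): 52.3 + 2.7x = 78.9 - 3.9x → x_m = 4.0303.
Social marginal benefit = demand − MEC = 63.5 - 4.3x.
Set SMB = MC: 63.5 - 4.3x = 52.3 + 2.7x → x* = 1.6000.
The welfare-loss triangle has base |x_m − x*| and height MEC(x_m) (the vertical gap between SMB and MC is zero at x* and MEC at x_m).
DWL = ½ × 2.4303 × 17.0121 = 20.6723.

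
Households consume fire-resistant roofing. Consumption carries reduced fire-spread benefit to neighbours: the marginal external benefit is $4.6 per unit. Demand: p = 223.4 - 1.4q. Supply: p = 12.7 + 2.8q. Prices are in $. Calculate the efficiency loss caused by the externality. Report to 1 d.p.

DWL = $2.5

Market equilibrium (private): 12.7 + 2.8q = 223.4 - 1.4q → q_m = 50.1667.
Social marginal benefit = demand + MEB = 228.0 - 1.4q.
Set SMB = MC: 228.0 - 1.4q = 12.7 + 2.8q → q* = 51.2619.
The welfare-loss triangle has base |q_m − q*| and height MEB(q_m) (the vertical gap between SMB and MC is zero at q* and MEB at q_m).
DWL = ½ × 1.0952 × 4.6000 = 2.5190.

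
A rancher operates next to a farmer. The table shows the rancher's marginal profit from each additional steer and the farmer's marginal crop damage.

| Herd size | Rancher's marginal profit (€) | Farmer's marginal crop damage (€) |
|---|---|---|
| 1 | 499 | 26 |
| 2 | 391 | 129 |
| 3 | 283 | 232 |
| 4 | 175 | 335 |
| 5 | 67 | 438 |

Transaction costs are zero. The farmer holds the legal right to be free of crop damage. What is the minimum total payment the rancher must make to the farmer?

Efficient level: marginal profit ≥ marginal crop damage through level 3, so k* = 3.
With the farmer holding the right, the rancher must at least compensate total damage at k*: 26 + 129 + 232 = 387.

€387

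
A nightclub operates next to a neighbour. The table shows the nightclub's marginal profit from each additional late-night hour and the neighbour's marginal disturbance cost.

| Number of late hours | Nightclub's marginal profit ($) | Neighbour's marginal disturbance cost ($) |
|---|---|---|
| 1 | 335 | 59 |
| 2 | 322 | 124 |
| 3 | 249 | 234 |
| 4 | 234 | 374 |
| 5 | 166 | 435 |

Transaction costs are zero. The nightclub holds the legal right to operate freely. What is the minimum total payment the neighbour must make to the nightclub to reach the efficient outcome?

Left alone the nightclub would choose level 5 (marginal profit stays positive).
Efficient level: k* = 3 (marginal profit ≥ marginal disturbance cost through 3).
The neighbour must at least cover the nightclub's forgone profit from cutting 5→3: 234 + 166 = 400.

$400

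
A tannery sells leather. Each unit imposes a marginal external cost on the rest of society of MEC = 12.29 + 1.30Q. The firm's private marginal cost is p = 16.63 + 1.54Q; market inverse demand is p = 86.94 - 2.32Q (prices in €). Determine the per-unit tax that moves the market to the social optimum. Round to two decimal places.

tax = €26.91 per unit

Social marginal cost = private MC + MEC = 28.92 + 2.84Q.
Set SMC = demand: 28.92 + 2.84Q = 86.94 - 2.32Q → Q* = 11.2442.
The Pigouvian tax equals MEC at Q*: 12.29 + 1.30×11.2442 = 26.9075.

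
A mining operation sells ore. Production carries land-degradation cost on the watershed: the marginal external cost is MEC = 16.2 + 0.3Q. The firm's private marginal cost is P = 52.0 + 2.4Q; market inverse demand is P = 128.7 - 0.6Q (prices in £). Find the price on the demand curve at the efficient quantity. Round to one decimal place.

Social marginal cost = private MC + MEC = 68.2 + 2.7Q.
Set SMC = demand: 68.2 + 2.7Q = 128.7 - 0.6Q → Q* = 18.3333.
Consumer price on the demand curve at Q*: 128.7 − 0.6×18.3333 = 117.7000.

P = £117.7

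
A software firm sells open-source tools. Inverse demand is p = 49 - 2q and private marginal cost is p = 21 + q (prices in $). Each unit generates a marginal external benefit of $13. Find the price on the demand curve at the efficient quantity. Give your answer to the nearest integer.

P = $22

Social marginal cost = private MC − MEB = 8 + q.
Set SMC = demand: 8 + q = 49 - 2q → q* = 13.6667.
Consumer price on the demand curve at q*: 49 − 2×13.6667 = 21.6666.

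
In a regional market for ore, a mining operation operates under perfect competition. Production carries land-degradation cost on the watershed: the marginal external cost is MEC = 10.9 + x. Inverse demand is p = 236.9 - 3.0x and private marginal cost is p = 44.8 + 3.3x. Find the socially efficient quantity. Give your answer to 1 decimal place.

x* = 24.8

Social marginal cost = private MC + MEC = 55.7 + 4.3x.
Set SMC = demand: 55.7 + 4.3x = 236.9 - 3.0x → x* = 24.8219.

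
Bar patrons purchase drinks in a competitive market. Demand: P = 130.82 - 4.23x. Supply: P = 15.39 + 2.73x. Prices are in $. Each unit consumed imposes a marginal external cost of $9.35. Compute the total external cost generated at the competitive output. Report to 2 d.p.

Market equilibrium (private): 15.39 + 2.73x = 130.82 - 4.23x → x_m = 16.5848.
Total external cost = MEC × x_m = 9.35 × 16.5848 = 155.0679.

$155.07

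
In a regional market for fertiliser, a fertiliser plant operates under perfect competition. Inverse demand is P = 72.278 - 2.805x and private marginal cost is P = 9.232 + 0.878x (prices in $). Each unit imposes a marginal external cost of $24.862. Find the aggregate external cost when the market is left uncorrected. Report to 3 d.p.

$425.590

Market equilibrium (private): 9.232 + 0.878x = 72.278 - 2.805x → x_m = 17.1181.
Total external cost = MEC × x_m = 24.862 × 17.1181 = 425.5902.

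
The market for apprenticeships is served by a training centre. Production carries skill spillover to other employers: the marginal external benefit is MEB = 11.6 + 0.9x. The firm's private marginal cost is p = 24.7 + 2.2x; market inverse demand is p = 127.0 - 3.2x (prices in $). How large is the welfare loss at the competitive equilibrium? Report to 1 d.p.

Market equilibrium (private): 24.7 + 2.2x = 127.0 - 3.2x → x_m = 18.9444.
Social marginal cost = private MC − MEB = 13.1 + 1.3x.
Set SMC = demand: 13.1 + 1.3x = 127.0 - 3.2x → x* = 25.3111.
The welfare-loss triangle has base |x_m − x*| and height MEB(x_m) (the vertical gap between SMC and demand is zero at x* and MEB at x_m).
DWL = ½ × 6.3667 × 28.6500 = 91.2030.

DWL = $91.2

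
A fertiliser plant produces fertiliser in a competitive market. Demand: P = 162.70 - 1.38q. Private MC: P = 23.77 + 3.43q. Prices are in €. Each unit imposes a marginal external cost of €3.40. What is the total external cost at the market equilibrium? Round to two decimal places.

Market equilibrium (private): 23.77 + 3.43q = 162.70 - 1.38q → q_m = 28.8836.
Total external cost = MEC × q_m = 3.40 × 28.8836 = 98.2042.

€98.20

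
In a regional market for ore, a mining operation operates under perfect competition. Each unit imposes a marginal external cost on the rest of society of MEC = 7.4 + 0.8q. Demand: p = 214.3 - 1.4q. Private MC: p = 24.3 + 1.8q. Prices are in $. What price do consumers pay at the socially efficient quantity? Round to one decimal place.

Social marginal cost = private MC + MEC = 31.7 + 2.6q.
Set SMC = demand: 31.7 + 2.6q = 214.3 - 1.4q → q* = 45.6500.
Consumer price on the demand curve at q*: 214.3 − 1.4×45.6500 = 150.3900.

P = $150.4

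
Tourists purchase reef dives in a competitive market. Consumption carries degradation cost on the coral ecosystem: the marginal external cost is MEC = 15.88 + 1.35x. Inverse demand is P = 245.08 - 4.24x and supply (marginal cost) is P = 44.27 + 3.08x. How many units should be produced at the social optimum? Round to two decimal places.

Social marginal benefit = demand − MEC = 229.20 - 5.59x.
Set SMB = MC: 229.20 - 5.59x = 44.27 + 3.08x → x* = 21.3299.

x* = 21.33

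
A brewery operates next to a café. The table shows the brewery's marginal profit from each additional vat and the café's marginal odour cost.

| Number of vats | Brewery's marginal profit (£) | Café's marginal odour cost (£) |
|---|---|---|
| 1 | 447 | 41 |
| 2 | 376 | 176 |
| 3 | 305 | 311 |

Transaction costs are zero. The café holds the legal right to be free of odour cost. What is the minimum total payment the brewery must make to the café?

£217

Efficient level: marginal profit ≥ marginal odour cost through level 2, so k* = 2.
With the café holding the right, the brewery must at least compensate total damage at k*: 41 + 176 = 217.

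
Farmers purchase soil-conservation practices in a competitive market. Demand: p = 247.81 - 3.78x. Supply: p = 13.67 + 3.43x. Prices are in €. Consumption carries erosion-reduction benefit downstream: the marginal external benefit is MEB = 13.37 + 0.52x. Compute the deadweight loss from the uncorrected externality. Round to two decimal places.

DWL = €68.42

Market equilibrium (private): 13.67 + 3.43x = 247.81 - 3.78x → x_m = 32.4743.
Social marginal benefit = demand + MEB = 261.18 - 3.26x.
Set SMB = MC: 261.18 - 3.26x = 13.67 + 3.43x → x* = 36.9970.
The welfare-loss triangle has base |x_m − x*| and height MEB(x_m) (the vertical gap between SMB and MC is zero at x* and MEB at x_m).
DWL = ½ × 4.5227 × 30.2567 = 68.4210.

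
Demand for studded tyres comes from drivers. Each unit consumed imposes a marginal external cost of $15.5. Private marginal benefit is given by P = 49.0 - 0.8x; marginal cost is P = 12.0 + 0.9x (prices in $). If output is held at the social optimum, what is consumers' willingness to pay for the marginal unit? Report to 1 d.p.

Social marginal benefit = demand − MEC = 33.5 - 0.8x.
Set SMB = MC: 33.5 - 0.8x = 12.0 + 0.9x → x* = 12.6471.
Consumer price on the demand curve at x*: 49.0 − 0.8×12.6471 = 38.8823.

P = $38.9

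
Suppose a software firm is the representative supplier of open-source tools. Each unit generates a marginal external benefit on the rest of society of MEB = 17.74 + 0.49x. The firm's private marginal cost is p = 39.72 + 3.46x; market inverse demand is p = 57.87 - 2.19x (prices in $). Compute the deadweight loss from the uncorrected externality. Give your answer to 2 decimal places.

DWL = $36.15

Market equilibrium (private): 39.72 + 3.46x = 57.87 - 2.19x → x_m = 3.2124.
Social marginal cost = private MC − MEB = 21.98 + 2.97x.
Set SMC = demand: 21.98 + 2.97x = 57.87 - 2.19x → x* = 6.9554.
The welfare-loss triangle has base |x_m − x*| and height MEB(x_m) (the vertical gap between SMC and demand is zero at x* and MEB at x_m).
DWL = ½ × 3.7430 × 19.3141 = 36.1463.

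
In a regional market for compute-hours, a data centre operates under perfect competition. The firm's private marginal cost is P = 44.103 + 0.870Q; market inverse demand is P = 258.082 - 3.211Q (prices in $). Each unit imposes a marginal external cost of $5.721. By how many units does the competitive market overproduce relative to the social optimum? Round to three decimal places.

Market equilibrium (private): 44.103 + 0.870Q = 258.082 - 3.211Q → Q_m = 52.4330.
Social marginal cost = private MC + MEC = 49.824 + 0.870Q.
Set SMC = demand: 49.824 + 0.870Q = 258.082 - 3.211Q → Q* = 51.0311.
Gap = |52.4330 − 51.0311| = 1.4019.

1.402 units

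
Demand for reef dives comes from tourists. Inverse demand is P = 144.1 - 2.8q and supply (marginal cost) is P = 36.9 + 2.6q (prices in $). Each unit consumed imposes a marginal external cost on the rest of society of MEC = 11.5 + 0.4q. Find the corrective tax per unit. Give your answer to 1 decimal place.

tax = $18.1 per unit

Social marginal benefit = demand − MEC = 132.6 - 3.2q.
Set SMB = MC: 132.6 - 3.2q = 36.9 + 2.6q → q* = 16.5000.
The Pigouvian tax equals MEC at q*: 11.5 + 0.4×16.5000 = 18.1000.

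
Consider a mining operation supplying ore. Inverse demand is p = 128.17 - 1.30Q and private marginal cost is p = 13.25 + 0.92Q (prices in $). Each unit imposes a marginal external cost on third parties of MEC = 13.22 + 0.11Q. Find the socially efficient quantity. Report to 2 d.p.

Q* = 43.65

Social marginal cost = private MC + MEC = 26.47 + 1.03Q.
Set SMC = demand: 26.47 + 1.03Q = 128.17 - 1.30Q → Q* = 43.6481.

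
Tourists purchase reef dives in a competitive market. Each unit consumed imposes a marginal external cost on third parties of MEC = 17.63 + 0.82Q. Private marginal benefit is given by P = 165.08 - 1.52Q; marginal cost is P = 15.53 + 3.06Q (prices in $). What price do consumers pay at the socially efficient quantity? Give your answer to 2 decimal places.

P = $127.95

Social marginal benefit = demand − MEC = 147.45 - 2.34Q.
Set SMB = MC: 147.45 - 2.34Q = 15.53 + 3.06Q → Q* = 24.4296.
Consumer price on the demand curve at Q*: 165.08 − 1.52×24.4296 = 127.9470.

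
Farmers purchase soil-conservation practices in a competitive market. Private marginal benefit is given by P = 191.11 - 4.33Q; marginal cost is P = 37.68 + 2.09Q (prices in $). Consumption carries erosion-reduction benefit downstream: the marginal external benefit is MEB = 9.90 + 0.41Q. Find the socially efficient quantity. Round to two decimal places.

Social marginal benefit = demand + MEB = 201.01 - 3.92Q.
Set SMB = MC: 201.01 - 3.92Q = 37.68 + 2.09Q → Q* = 27.1764.

Q* = 27.18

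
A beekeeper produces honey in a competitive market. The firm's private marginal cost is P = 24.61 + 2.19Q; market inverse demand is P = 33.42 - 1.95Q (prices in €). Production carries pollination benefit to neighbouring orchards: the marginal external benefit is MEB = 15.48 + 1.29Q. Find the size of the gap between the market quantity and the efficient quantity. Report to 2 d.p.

6.39 units

Market equilibrium (private): 24.61 + 2.19Q = 33.42 - 1.95Q → Q_m = 2.1280.
Social marginal cost = private MC − MEB = 9.13 + 0.90Q.
Set SMC = demand: 9.13 + 0.90Q = 33.42 - 1.95Q → Q* = 8.5228.
Gap = |2.1280 − 8.5228| = 6.3948.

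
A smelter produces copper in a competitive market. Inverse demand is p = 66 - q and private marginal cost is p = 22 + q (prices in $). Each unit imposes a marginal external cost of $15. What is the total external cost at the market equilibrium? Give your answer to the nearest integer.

$330

Market equilibrium (private): 22 + q = 66 - q → q_m = 22.0000.
Total external cost = MEC × q_m = 15 × 22.0000 = 330.0000.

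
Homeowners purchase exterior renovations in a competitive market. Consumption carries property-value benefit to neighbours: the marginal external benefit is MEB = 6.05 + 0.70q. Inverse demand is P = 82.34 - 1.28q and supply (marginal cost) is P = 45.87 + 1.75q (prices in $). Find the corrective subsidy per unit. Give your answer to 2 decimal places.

subsidy = $18.82 per unit

Social marginal benefit = demand + MEB = 88.39 - 0.58q.
Set SMB = MC: 88.39 - 0.58q = 45.87 + 1.75q → q* = 18.2489.
The Pigouvian subsidy equals MEB at q*: 6.05 + 0.70×18.2489 = 18.8242.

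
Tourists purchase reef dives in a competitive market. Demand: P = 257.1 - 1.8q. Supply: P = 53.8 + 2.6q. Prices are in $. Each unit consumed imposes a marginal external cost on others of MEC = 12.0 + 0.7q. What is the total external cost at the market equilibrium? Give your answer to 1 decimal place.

$1301.7

Market equilibrium (private): 53.8 + 2.6q = 257.1 - 1.8q → q_m = 46.2045.
Total external cost = ∫₀^{q_m} (12.0 + 0.7q) dq = 12.0×46.2045 + ½×0.7×46.2045² = 1301.6535.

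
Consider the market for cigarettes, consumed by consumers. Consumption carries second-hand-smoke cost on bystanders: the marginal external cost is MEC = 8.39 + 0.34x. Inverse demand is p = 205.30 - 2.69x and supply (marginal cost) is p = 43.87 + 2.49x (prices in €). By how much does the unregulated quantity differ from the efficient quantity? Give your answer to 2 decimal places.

3.44 units

Market equilibrium (private): 43.87 + 2.49x = 205.30 - 2.69x → x_m = 31.1641.
Social marginal benefit = demand − MEC = 196.91 - 3.03x.
Set SMB = MC: 196.91 - 3.03x = 43.87 + 2.49x → x* = 27.7246.
Gap = |31.1641 − 27.7246| = 3.4395.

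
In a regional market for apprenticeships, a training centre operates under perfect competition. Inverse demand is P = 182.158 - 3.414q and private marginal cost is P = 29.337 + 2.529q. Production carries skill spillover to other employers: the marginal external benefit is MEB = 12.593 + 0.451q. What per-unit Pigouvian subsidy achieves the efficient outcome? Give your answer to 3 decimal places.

Social marginal cost = private MC − MEB = 16.744 + 2.078q.
Set SMC = demand: 16.744 + 2.078q = 182.158 - 3.414q → q* = 30.1191.
The Pigouvian subsidy equals MEB at q*: 12.593 + 0.451×30.1191 = 26.1767.

subsidy = 26.177 per unit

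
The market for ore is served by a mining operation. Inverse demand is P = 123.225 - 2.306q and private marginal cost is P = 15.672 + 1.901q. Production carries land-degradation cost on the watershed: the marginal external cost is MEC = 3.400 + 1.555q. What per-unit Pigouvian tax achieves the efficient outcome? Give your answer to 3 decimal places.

tax = 31.508 per unit

Social marginal cost = private MC + MEC = 19.072 + 3.456q.
Set SMC = demand: 19.072 + 3.456q = 123.225 - 2.306q → q* = 18.0758.
The Pigouvian tax equals MEC at q*: 3.400 + 1.555×18.0758 = 31.5079.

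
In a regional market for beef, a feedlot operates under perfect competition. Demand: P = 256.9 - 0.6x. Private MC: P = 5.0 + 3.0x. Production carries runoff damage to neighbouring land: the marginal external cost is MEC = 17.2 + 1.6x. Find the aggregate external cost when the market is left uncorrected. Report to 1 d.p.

Market equilibrium (private): 5.0 + 3.0x = 256.9 - 0.6x → x_m = 69.9722.
Total external cost = ∫₀^{x_m} (17.2 + 1.6x) dx = 17.2×69.9722 + ½×1.6×69.9722² = 5120.4089.

5120.4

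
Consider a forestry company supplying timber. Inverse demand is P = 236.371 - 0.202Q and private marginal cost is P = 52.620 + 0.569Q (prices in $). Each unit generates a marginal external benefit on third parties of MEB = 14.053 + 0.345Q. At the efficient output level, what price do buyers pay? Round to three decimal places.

P = $142.577

Social marginal cost = private MC − MEB = 38.567 + 0.224Q.
Set SMC = demand: 38.567 + 0.224Q = 236.371 - 0.202Q → Q* = 464.3286.
Consumer price on the demand curve at Q*: 236.371 − 0.202×464.3286 = 142.5766.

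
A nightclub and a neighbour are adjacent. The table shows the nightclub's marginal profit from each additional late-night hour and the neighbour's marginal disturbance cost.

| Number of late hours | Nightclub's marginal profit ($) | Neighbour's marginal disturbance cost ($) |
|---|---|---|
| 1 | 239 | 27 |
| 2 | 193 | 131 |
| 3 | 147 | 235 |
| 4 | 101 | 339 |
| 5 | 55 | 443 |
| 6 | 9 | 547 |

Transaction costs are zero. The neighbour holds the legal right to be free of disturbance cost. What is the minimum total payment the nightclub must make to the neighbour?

Efficient level: marginal profit ≥ marginal disturbance cost through level 2, so k* = 2.
With the neighbour holding the right, the nightclub must at least compensate total damage at k*: 27 + 131 = 158.

$158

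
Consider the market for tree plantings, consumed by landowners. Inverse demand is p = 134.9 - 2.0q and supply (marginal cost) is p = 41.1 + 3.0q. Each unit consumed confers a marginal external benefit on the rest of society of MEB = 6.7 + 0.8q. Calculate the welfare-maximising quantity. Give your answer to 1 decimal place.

Social marginal benefit = demand + MEB = 141.6 - 1.2q.
Set SMB = MC: 141.6 - 1.2q = 41.1 + 3.0q → q* = 23.9286.

q* = 23.9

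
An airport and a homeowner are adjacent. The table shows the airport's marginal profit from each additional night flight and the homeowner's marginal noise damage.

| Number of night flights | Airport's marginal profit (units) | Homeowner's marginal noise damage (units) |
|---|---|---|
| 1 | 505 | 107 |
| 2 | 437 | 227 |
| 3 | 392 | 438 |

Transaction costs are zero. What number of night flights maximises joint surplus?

Bargaining reaches the level where marginal profit last exceeds marginal noise damage.
That holds through level 2 (437 ≥ 227) but not at 3 (392 < 438).

2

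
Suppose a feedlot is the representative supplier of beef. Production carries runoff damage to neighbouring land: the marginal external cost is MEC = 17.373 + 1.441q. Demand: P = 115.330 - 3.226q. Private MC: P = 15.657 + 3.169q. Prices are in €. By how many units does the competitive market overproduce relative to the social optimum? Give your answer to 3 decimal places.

Market equilibrium (private): 15.657 + 3.169q = 115.330 - 3.226q → q_m = 15.5861.
Social marginal cost = private MC + MEC = 33.030 + 4.610q.
Set SMC = demand: 33.030 + 4.610q = 115.330 - 3.226q → q* = 10.5028.
Gap = |15.5861 − 10.5028| = 5.0833.

5.083 units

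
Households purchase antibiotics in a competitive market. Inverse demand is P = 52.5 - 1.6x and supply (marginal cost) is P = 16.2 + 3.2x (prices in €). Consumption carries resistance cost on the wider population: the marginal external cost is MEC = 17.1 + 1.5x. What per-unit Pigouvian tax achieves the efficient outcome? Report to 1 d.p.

tax = €21.7 per unit

Social marginal benefit = demand − MEC = 35.4 - 3.1x.
Set SMB = MC: 35.4 - 3.1x = 16.2 + 3.2x → x* = 3.0476.
The Pigouvian tax equals MEC at x*: 17.1 + 1.5×3.0476 = 21.6714.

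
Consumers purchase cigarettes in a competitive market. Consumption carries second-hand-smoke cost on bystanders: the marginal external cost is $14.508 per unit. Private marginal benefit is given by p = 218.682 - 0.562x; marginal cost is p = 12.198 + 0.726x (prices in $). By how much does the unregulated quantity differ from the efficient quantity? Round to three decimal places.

11.264 units

Market equilibrium (private): 12.198 + 0.726x = 218.682 - 0.562x → x_m = 160.3137.
Social marginal benefit = demand − MEC = 204.174 - 0.562x.
Set SMB = MC: 204.174 - 0.562x = 12.198 + 0.726x → x* = 149.0497.
Gap = |160.3137 − 149.0497| = 11.2640.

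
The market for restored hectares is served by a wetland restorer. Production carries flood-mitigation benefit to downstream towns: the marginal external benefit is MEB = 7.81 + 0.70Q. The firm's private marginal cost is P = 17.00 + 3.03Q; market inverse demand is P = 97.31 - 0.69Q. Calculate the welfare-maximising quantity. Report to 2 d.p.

Q* = 29.18

Social marginal cost = private MC − MEB = 9.19 + 2.33Q.
Set SMC = demand: 9.19 + 2.33Q = 97.31 - 0.69Q → Q* = 29.1788.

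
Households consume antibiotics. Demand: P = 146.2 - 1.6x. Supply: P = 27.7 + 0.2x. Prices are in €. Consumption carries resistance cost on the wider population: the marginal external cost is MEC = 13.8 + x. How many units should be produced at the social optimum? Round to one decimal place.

Social marginal benefit = demand − MEC = 132.4 - 2.6x.
Set SMB = MC: 132.4 - 2.6x = 27.7 + 0.2x → x* = 37.3929.

x* = 37.4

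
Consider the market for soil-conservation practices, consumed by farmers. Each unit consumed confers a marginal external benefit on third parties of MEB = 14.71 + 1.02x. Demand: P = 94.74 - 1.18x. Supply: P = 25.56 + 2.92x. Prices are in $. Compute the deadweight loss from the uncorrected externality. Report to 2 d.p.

Market equilibrium (private): 25.56 + 2.92x = 94.74 - 1.18x → x_m = 16.8732.
Social marginal benefit = demand + MEB = 109.45 - 0.16x.
Set SMB = MC: 109.45 - 0.16x = 25.56 + 2.92x → x* = 27.2370.
Height of the DWL triangle at x_m is SMB(x_m) − MC(x_m) = MEB(x_m) = 31.9206.
DWL = ½ × 10.3638 × 31.9206 = 165.4094.

DWL = $165.41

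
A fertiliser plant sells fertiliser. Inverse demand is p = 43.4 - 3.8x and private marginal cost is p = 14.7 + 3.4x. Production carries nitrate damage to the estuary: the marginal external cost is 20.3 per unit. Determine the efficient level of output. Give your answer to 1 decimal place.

Social marginal cost = private MC + MEC = 35.0 + 3.4x.
Set SMC = demand: 35.0 + 3.4x = 43.4 - 3.8x → x* = 1.1667.

x* = 1.2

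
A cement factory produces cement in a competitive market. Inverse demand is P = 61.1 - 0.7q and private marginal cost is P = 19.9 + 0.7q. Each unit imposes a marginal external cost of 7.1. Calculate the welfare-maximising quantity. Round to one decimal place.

q* = 24.4

Social marginal cost = private MC + MEC = 27.0 + 0.7q.
Set SMC = demand: 27.0 + 0.7q = 61.1 - 0.7q → q* = 24.3571.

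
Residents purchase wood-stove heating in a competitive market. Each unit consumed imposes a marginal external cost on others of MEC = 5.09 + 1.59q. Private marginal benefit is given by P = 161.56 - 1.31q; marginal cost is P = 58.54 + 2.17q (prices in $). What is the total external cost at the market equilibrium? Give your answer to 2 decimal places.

Market equilibrium (private): 58.54 + 2.17q = 161.56 - 1.31q → q_m = 29.6034.
Total external cost = ∫₀^{q_m} (5.09 + 1.59q) dq = 5.09×29.6034 + ½×1.59×29.6034² = 847.3885.

$847.39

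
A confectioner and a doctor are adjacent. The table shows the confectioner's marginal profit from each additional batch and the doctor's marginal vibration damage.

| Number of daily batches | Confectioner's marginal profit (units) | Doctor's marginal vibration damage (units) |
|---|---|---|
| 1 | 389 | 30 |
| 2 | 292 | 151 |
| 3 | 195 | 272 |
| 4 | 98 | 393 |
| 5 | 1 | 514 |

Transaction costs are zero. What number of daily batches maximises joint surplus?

2

Bargaining reaches the level where marginal profit last exceeds marginal vibration damage.
That holds through level 2 (292 ≥ 151) but not at 3 (195 < 272).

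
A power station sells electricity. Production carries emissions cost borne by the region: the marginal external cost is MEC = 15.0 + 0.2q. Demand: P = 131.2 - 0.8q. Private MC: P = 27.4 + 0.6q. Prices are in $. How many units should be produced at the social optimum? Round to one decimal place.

q* = 55.5

Social marginal cost = private MC + MEC = 42.4 + 0.8q.
Set SMC = demand: 42.4 + 0.8q = 131.2 - 0.8q → q* = 55.5000.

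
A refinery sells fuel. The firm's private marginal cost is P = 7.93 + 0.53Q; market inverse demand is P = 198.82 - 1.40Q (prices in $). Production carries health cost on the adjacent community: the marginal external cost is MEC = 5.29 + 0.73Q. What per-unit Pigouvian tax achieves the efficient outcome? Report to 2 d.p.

Social marginal cost = private MC + MEC = 13.22 + 1.26Q.
Set SMC = demand: 13.22 + 1.26Q = 198.82 - 1.40Q → Q* = 69.7744.
The Pigouvian tax equals MEC at Q*: 5.29 + 0.73×69.7744 = 56.2253.

tax = $56.23 per unit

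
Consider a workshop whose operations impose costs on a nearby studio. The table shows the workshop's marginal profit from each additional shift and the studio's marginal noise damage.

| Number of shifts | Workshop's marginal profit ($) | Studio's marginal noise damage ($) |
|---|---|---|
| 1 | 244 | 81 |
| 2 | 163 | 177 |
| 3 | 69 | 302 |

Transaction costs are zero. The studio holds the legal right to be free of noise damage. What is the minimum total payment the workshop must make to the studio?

$81

Efficient level: marginal profit ≥ marginal noise damage through level 1, so k* = 1.
With the studio holding the right, the workshop must at least compensate total damage at k*: 81 = 81.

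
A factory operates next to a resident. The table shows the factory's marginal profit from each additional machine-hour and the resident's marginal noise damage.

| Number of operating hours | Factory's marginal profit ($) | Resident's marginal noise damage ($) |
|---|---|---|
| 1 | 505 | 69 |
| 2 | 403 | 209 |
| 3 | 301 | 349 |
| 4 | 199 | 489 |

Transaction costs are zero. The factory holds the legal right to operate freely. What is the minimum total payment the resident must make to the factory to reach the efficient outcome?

Left alone the factory would choose level 4 (marginal profit stays positive).
Efficient level: k* = 2 (marginal profit ≥ marginal noise damage through 2).
The resident must at least cover the factory's forgone profit from cutting 4→2: 301 + 199 = 500.

$500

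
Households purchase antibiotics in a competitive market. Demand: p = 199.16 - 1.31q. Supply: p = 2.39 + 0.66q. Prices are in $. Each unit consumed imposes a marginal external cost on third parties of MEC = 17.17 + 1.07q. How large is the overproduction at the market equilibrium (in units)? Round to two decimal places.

Market equilibrium (private): 2.39 + 0.66q = 199.16 - 1.31q → q_m = 99.8832.
Social marginal benefit = demand − MEC = 181.99 - 2.38q.
Set SMB = MC: 181.99 - 2.38q = 2.39 + 0.66q → q* = 59.0789.
Gap = |99.8832 − 59.0789| = 40.8043.

40.80 units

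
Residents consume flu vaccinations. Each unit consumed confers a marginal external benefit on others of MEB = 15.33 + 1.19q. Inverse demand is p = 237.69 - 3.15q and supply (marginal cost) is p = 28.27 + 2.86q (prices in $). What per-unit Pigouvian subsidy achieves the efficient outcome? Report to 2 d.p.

Social marginal benefit = demand + MEB = 253.02 - 1.96q.
Set SMB = MC: 253.02 - 1.96q = 28.27 + 2.86q → q* = 46.6286.
The Pigouvian subsidy equals MEB at q*: 15.33 + 1.19×46.6286 = 70.8180.

subsidy = $70.82 per unit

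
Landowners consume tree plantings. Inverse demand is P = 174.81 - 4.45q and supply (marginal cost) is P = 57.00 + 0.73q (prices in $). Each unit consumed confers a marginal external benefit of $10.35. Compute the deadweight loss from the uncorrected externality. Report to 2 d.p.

Market equilibrium (private): 57.00 + 0.73q = 174.81 - 4.45q → q_m = 22.7432.
Social marginal benefit = demand + MEB = 185.16 - 4.45q.
Set SMB = MC: 185.16 - 4.45q = 57.00 + 0.73q → q* = 24.7413.
The loss is the area between SMB and MC from q* to q_m; with linear curves that's a triangle of height MEB(q_m).
DWL = ½ × 1.9981 × 10.3500 = 10.3402.

DWL = $10.34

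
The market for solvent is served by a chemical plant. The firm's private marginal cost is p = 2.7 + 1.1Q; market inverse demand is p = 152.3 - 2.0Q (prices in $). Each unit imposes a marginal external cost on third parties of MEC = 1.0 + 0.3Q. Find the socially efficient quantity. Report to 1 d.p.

Q* = 43.7

Social marginal cost = private MC + MEC = 3.7 + 1.4Q.
Set SMC = demand: 3.7 + 1.4Q = 152.3 - 2.0Q → Q* = 43.7059.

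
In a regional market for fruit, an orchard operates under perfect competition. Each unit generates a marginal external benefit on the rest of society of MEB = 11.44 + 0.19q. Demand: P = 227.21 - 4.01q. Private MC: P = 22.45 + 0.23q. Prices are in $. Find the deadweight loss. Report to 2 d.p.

Market equilibrium (private): 22.45 + 0.23q = 227.21 - 4.01q → q_m = 48.2925.
Social marginal cost = private MC − MEB = 11.01 + 0.04q.
Set SMC = demand: 11.01 + 0.04q = 227.21 - 4.01q → q* = 53.3827.
Height of the DWL triangle at q_m is demand(q_m) − SMC(q_m) = MEB(q_m) = 20.6156.
DWL = ½ × 5.0902 × 20.6156 = 52.4688.

DWL = $52.47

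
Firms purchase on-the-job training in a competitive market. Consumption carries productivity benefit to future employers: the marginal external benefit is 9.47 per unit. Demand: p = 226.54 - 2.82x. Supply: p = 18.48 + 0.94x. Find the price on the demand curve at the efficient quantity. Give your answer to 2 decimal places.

P = 63.39

Social marginal benefit = demand + MEB = 236.01 - 2.82x.
Set SMB = MC: 236.01 - 2.82x = 18.48 + 0.94x → x* = 57.8537.
Consumer price on the demand curve at x*: 226.54 − 2.82×57.8537 = 63.3926.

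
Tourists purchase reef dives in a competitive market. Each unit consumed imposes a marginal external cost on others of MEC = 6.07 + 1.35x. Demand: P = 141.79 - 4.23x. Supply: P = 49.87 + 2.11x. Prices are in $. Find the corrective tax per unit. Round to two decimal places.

tax = $21.14 per unit

Social marginal benefit = demand − MEC = 135.72 - 5.58x.
Set SMB = MC: 135.72 - 5.58x = 49.87 + 2.11x → x* = 11.1638.
The Pigouvian tax equals MEC at x*: 6.07 + 1.35×11.1638 = 21.1411.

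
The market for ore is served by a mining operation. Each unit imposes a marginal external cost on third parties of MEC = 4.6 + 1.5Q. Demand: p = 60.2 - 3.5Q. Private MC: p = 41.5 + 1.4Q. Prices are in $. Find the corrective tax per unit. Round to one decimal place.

tax = $7.9 per unit

Social marginal cost = private MC + MEC = 46.1 + 2.9Q.
Set SMC = demand: 46.1 + 2.9Q = 60.2 - 3.5Q → Q* = 2.2031.
The Pigouvian tax equals MEC at Q*: 4.6 + 1.5×2.2031 = 7.9047.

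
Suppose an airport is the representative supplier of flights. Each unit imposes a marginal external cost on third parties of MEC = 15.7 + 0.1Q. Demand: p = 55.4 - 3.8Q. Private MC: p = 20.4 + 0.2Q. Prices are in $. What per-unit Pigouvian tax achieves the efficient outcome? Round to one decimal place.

Social marginal cost = private MC + MEC = 36.1 + 0.3Q.
Set SMC = demand: 36.1 + 0.3Q = 55.4 - 3.8Q → Q* = 4.7073.
The Pigouvian tax equals MEC at Q*: 15.7 + 0.1×4.7073 = 16.1707.

tax = $16.2 per unit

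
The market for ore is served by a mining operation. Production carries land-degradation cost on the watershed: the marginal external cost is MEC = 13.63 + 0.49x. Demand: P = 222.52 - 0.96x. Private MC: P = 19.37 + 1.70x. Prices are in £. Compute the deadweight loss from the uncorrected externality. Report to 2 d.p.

Market equilibrium (private): 19.37 + 1.70x = 222.52 - 0.96x → x_m = 76.3722.
Social marginal cost = private MC + MEC = 33.00 + 2.19x.
Set SMC = demand: 33.00 + 2.19x = 222.52 - 0.96x → x* = 60.1651.
Height of the DWL triangle at x_m is SMC(x_m) − demand(x_m) = MEC(x_m) = 51.0524.
DWL = ½ × 16.2071 × 51.0524 = 413.7057.

DWL = £413.71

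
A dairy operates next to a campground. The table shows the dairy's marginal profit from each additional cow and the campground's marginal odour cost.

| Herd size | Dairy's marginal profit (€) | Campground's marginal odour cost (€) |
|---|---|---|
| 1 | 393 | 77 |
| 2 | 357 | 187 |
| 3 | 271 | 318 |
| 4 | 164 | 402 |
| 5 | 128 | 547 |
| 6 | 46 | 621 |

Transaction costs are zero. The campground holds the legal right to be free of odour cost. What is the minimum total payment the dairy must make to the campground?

€264

Efficient level: marginal profit ≥ marginal odour cost through level 2, so k* = 2.
With the campground holding the right, the dairy must at least compensate total damage at k*: 77 + 187 = 264.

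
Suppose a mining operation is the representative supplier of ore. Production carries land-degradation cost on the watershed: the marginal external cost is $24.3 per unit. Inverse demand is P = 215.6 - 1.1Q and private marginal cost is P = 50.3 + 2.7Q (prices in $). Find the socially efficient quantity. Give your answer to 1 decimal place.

Social marginal cost = private MC + MEC = 74.6 + 2.7Q.
Set SMC = demand: 74.6 + 2.7Q = 215.6 - 1.1Q → Q* = 37.1053.

Q* = 37.1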